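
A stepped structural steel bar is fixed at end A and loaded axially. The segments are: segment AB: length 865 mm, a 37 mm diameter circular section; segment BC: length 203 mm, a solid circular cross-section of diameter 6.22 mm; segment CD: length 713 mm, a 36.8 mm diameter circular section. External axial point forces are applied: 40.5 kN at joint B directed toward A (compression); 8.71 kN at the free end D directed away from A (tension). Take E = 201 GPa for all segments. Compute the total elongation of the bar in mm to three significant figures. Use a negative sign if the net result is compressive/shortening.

Internal axial forces (sectioning from the free end, tension +): N_CD = 8.71 kN, N_BC = 8.71 kN, N_AB = -31.79 kN.
A_AB = 1075 mm².
A_BC = 30.39 mm².
A_CD = 1064 mm².
δ_AB = -31790·865/(1075·201000) = -0.1272 mm
δ_BC = 8710·203/(30.39·201000) = 0.2895 mm
δ_CD = 8710·713/(1064·201000) = 0.02905 mm
δ = Σδ_i = 0.1913 mm.

0.191 mm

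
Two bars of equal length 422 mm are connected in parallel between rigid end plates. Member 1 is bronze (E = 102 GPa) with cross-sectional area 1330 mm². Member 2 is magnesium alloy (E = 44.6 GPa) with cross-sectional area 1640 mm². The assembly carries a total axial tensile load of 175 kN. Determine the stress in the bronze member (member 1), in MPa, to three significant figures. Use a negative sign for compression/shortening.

Equal strain + equilibrium ⇒ each member carries load in proportion to AE: A₁E₁ = 135700000 N, A₂E₂ = 73140000 N, ΣAE = 208800000 N.
σ₁ = P·E₁/ΣAE = 175000·102000/208800000 = 85.49 MPa.

85.5 MPa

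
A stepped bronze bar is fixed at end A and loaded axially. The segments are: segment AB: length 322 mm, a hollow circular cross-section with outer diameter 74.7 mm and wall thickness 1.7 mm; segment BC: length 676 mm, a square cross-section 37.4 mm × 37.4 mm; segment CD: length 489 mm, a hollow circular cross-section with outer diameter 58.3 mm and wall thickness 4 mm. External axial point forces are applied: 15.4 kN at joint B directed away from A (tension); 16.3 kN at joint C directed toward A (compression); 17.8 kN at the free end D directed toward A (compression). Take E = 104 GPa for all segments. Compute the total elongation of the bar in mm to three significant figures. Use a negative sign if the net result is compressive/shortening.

Internal axial forces (sectioning from the free end, tension +): N_CD = -17.8 kN, N_BC = -34.1 kN, N_AB = -18.7 kN.
A_AB = 389.9 mm².
A_BC = 1399 mm².
A_CD = 682.4 mm².
δ_AB = -18700·322/(389.9·104000) = -0.1485 mm
δ_BC = -34100·676/(1399·104000) = -0.1585 mm
δ_CD = -17800·489/(682.4·104000) = -0.1227 mm
δ = Σδ_i = -0.4296 mm.

-0.430 mm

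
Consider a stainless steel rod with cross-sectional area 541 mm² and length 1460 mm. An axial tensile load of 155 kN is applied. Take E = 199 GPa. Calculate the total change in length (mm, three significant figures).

2.10 mm

δ_mech = NL/(AE) = 155000·1460/(541·199000) = 2.102 mm.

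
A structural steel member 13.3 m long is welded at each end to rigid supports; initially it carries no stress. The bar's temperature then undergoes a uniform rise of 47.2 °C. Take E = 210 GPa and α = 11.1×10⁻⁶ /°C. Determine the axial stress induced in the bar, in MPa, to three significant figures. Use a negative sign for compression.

Free thermal expansion αLΔT = 11.1e-6 · 13300 · 47.2 = 6.968 mm.
The walls impose strain ε = −(6.968)/13300 = -5.2392e-04; σ = Eε = 210000 · -5.2392e-04 = -110 MPa.

-110 MPa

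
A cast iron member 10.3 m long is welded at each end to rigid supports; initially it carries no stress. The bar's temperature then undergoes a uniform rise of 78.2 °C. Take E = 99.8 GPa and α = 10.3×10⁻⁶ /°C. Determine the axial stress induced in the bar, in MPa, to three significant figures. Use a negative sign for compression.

-80.4 MPa

Free thermal expansion αLΔT = 10.3e-6 · 10300 · 78.2 = 8.296 mm.
The walls impose strain ε = −(8.296)/10300 = -8.0546e-04; σ = Eε = 99800 · -8.0546e-04 = -80.38 MPa.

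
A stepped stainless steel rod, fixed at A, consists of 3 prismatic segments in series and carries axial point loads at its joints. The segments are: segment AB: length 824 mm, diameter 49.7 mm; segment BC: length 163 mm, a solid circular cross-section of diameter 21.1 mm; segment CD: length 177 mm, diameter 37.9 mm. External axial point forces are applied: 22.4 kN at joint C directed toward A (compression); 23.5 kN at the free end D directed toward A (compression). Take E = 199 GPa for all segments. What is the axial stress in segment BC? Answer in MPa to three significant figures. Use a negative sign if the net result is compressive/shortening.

-131 MPa

Internal axial forces (sectioning from the free end, tension +): N_CD = -23.5 kN, N_BC = -45.9 kN, N_AB = -45.9 kN.
A_BC = 349.7 mm².
σ_BC = N_BC/A_BC = -45900/349.7 = -131.3 MPa.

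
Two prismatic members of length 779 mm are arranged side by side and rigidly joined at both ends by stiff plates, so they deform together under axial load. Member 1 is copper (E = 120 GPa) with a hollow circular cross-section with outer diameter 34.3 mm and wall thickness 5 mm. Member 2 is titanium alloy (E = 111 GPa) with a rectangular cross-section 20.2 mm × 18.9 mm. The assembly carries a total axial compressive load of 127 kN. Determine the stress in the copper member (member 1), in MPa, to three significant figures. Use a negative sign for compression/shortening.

-156 MPa

A_1 = 460.2 mm².
A_2 = 381.8 mm².
Equal strain + equilibrium ⇒ each member carries load in proportion to AE: A₁E₁ = 55230000 N, A₂E₂ = 42380000 N, ΣAE = 97610000 N.
σ₁ = P·E₁/ΣAE = -127000·120000/97610000 = -156.1 MPa.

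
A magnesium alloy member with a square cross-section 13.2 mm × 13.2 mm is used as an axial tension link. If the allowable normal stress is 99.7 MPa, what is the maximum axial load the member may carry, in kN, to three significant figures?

A = 174.2 mm².
P_max = σ_allow · A = 99.7 · 174.2 = 17370 N = 17.37 kN.

17.4 kN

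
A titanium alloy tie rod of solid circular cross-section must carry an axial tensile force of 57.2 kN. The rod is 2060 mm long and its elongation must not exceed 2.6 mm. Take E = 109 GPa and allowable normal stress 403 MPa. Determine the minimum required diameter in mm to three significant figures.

Required area A ≥ P/σ_allow = 57200/403 = 141.9 mm².
For a solid circular section, d ≥ √(4A/π) = 13.44 mm.
Elongation limit: A ≥ PL/(Eδ_allow) = 57200·2060/(109000·2.6) = 415.8 mm² ⇒ d ≥ 23.01 mm.
The elongation limit governs.

23.0 mm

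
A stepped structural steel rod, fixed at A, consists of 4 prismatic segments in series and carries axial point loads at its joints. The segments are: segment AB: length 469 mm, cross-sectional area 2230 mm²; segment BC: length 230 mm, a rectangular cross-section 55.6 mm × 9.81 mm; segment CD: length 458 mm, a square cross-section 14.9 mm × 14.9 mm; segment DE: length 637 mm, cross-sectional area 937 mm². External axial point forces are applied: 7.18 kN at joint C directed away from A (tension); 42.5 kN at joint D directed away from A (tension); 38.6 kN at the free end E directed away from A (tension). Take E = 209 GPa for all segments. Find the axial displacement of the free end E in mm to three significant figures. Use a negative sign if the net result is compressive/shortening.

Internal axial forces (sectioning from the free end, tension +): N_DE = 38.6 kN, N_CD = 81.1 kN, N_BC = 88.28 kN, N_AB = 88.28 kN.
A_BC = 545.4 mm².
A_CD = 222 mm².
δ_AB = 88280·469/(2230·209000) = 0.08883 mm
δ_BC = 88280·230/(545.4·209000) = 0.1781 mm
δ_CD = 81100·458/(222·209000) = 0.8005 mm
δ_DE = 38600·637/(937·209000) = 0.1256 mm
δ = Σδ_i = 1.193 mm.

1.19 mm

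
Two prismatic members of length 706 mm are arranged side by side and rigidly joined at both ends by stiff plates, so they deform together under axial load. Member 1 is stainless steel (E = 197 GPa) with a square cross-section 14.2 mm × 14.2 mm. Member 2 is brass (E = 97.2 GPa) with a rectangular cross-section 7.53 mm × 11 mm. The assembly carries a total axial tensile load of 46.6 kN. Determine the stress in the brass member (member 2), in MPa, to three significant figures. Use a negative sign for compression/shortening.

A_1 = 201.6 mm².
A_2 = 82.83 mm².
Equal strain + equilibrium ⇒ each member carries load in proportion to AE: A₁E₁ = 39720000 N, A₂E₂ = 8051000 N, ΣAE = 47770000 N.
σ₂ = P·E₂/ΣAE = 46600·97200/47770000 = 94.81 MPa.

94.8 MPa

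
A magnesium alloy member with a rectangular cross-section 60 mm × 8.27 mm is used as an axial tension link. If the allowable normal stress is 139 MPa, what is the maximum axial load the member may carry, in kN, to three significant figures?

A = 496.2 mm².
P_max = σ_allow · A = 139 · 496.2 = 68970 N = 68.97 kN.

69.0 kN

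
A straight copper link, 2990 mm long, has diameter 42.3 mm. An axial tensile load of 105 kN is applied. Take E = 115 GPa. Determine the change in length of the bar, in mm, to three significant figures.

1.94 mm

A = 1405 mm².
δ_mech = NL/(AE) = 105000·2990/(1405·115000) = 1.943 mm.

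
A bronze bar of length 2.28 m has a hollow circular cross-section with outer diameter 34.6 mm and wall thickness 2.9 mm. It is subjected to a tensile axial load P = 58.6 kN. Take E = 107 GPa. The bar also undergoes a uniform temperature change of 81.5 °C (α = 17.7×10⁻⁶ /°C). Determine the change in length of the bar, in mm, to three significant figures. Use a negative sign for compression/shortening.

7.61 mm

A = 288.8 mm².
δ_mech = NL/(AE) = 58600·2280/(288.8·107000) = 4.324 mm.
δ_thermal = αLΔT = 17.7e-6·2280·81.5 = 3.289 mm.
δ = δ_mech + δ_thermal = 7.613 mm.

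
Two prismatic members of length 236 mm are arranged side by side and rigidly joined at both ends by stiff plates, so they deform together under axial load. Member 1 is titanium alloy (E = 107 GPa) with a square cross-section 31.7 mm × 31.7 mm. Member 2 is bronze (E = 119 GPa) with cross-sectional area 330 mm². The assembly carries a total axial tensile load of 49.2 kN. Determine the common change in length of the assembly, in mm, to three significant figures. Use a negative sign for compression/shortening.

A_1 = 1005 mm².
Equal strain + equilibrium ⇒ each member carries load in proportion to AE: A₁E₁ = 107500000 N, A₂E₂ = 39270000 N, ΣAE = 146800000 N.
δ = PL/ΣAE = 49200·236/146800000 = 0.0791 mm.

0.0791 mm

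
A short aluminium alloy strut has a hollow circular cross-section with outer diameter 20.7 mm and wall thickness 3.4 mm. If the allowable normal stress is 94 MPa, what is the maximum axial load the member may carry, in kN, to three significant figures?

A = 184.8 mm².
P_max = σ_allow · A = 94 · 184.8 = 17370 N = 17.37 kN.

17.4 kN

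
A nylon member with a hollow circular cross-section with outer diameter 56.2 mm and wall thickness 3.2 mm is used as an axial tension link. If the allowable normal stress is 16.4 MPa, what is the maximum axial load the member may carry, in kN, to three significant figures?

8.74 kN

A = 532.8 mm².
P_max = σ_allow · A = 16.4 · 532.8 = 8738 N = 8.738 kN.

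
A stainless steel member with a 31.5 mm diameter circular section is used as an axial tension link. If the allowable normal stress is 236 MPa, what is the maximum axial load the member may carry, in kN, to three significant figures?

A = 779.3 mm².
P_max = σ_allow · A = 236 · 779.3 = 183900 N = 183.9 kN.

184 kN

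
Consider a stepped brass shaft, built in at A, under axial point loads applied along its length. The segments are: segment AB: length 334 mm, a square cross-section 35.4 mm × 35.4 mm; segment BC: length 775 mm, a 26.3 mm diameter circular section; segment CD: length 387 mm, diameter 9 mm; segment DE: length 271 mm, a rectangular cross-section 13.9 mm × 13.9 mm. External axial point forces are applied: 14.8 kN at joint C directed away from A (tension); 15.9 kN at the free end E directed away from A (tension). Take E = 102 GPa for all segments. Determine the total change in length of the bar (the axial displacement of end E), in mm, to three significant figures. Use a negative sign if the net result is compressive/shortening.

Internal axial forces (sectioning from the free end, tension +): N_DE = 15.9 kN, N_CD = 15.9 kN, N_BC = 30.7 kN, N_AB = 30.7 kN.
A_AB = 1253 mm².
A_BC = 543.3 mm².
A_CD = 63.62 mm².
A_DE = 193.2 mm².
δ_AB = 30700·334/(1253·102000) = 0.08022 mm
δ_BC = 30700·775/(543.3·102000) = 0.4294 mm
δ_CD = 15900·387/(63.62·102000) = 0.9483 mm
δ_DE = 15900·271/(193.2·102000) = 0.2186 mm
δ = Σδ_i = 1.677 mm.

1.68 mm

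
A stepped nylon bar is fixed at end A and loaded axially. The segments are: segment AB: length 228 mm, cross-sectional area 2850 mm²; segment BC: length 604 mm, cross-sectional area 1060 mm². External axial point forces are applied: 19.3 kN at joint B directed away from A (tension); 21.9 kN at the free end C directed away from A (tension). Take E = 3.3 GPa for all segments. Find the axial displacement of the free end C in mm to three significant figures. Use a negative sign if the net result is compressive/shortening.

4.78 mm

Internal axial forces (sectioning from the free end, tension +): N_BC = 21.9 kN, N_AB = 41.2 kN.
δ_AB = 41200·228/(2850·3300) = 0.9988 mm
δ_BC = 21900·604/(1060·3300) = 3.781 mm
δ = Σδ_i = 4.78 mm.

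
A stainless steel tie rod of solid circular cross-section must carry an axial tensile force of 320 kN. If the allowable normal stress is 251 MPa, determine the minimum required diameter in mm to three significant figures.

Required area A ≥ P/σ_allow = 320000/251 = 1275 mm².
For a solid circular section, d ≥ √(4A/π) = 40.29 mm.

40.3 mm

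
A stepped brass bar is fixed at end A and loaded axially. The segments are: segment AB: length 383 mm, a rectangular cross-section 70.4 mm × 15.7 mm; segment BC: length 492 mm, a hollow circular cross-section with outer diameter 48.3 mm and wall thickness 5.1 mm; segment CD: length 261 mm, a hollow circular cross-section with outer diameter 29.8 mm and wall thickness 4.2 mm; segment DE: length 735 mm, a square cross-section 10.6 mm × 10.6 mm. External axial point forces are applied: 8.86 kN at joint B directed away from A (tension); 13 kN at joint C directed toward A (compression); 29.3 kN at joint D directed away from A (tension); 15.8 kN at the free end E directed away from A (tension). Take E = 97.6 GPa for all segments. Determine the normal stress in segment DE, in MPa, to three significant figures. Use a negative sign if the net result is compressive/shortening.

141 MPa

Internal axial forces (sectioning from the free end, tension +): N_DE = 15.8 kN, N_CD = 45.1 kN, N_BC = 32.1 kN, N_AB = 40.96 kN.
A_DE = 112.4 mm².
σ_DE = N_DE/A_DE = 15800/112.4 = 140.6 MPa.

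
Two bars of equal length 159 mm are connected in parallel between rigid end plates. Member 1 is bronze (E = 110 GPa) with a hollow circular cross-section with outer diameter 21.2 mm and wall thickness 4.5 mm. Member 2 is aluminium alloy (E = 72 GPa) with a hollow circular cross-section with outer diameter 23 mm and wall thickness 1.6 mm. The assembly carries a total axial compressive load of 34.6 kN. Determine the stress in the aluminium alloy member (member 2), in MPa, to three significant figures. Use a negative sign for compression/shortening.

A_1 = 236.1 mm².
A_2 = 107.6 mm².
Equal strain + equilibrium ⇒ each member carries load in proportion to AE: A₁E₁ = 25970000 N, A₂E₂ = 7745000 N, ΣAE = 33710000 N.
σ₂ = P·E₂/ΣAE = -34600·72000/33710000 = -73.89 MPa.

-73.9 MPa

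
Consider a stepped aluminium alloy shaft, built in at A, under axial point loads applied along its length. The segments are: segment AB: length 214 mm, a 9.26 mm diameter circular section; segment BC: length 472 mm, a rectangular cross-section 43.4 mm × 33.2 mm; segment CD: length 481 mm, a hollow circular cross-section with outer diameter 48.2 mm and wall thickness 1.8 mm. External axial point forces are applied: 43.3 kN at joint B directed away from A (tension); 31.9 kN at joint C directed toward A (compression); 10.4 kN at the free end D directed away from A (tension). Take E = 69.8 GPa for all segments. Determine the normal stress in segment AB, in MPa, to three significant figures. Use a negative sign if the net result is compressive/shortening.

Internal axial forces (sectioning from the free end, tension +): N_CD = 10.4 kN, N_BC = -21.5 kN, N_AB = 21.8 kN.
A_AB = 67.35 mm².
σ_AB = N_AB/A_AB = 21800/67.35 = 323.7 MPa.

324 MPa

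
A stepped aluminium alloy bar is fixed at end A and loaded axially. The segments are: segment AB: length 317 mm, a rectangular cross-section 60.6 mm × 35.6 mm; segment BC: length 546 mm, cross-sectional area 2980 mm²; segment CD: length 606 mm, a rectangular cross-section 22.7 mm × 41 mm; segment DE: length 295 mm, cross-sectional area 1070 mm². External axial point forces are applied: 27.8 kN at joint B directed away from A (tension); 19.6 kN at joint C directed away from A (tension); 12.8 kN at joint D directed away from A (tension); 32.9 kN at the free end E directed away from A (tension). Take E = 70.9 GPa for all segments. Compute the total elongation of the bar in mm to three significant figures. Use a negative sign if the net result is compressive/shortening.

Internal axial forces (sectioning from the free end, tension +): N_DE = 32.9 kN, N_CD = 45.7 kN, N_BC = 65.3 kN, N_AB = 93.1 kN.
A_AB = 2157 mm².
A_CD = 930.7 mm².
δ_AB = 93100·317/(2157·70900) = 0.1929 mm
δ_BC = 65300·546/(2980·70900) = 0.1687 mm
δ_CD = 45700·606/(930.7·70900) = 0.4197 mm
δ_DE = 32900·295/(1070·70900) = 0.1279 mm
δ = Σδ_i = 0.9093 mm.

0.909 mm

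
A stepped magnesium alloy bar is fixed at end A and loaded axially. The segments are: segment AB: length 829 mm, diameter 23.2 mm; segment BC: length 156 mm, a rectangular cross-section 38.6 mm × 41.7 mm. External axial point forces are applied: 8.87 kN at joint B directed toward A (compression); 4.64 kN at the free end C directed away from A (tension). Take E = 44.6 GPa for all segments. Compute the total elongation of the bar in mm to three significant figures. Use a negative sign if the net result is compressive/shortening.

-0.176 mm

Internal axial forces (sectioning from the free end, tension +): N_BC = 4.64 kN, N_AB = -4.23 kN.
A_AB = 422.7 mm².
A_BC = 1610 mm².
δ_AB = -4230·829/(422.7·44600) = -0.186 mm
δ_BC = 4640·156/(1610·44600) = 0.01008 mm
δ = Σδ_i = -0.1759 mm.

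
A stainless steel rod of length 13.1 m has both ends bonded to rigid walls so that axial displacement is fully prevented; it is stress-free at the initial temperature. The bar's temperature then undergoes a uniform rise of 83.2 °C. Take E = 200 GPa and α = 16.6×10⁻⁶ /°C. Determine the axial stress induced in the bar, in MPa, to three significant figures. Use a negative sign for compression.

Free thermal expansion αLΔT = 16.6e-6 · 13100 · 83.2 = 18.09 mm.
The walls impose strain ε = −(18.09)/13100 = -1.3811e-03; σ = Eε = 200000 · -1.3811e-03 = -276.2 MPa.

-276 MPa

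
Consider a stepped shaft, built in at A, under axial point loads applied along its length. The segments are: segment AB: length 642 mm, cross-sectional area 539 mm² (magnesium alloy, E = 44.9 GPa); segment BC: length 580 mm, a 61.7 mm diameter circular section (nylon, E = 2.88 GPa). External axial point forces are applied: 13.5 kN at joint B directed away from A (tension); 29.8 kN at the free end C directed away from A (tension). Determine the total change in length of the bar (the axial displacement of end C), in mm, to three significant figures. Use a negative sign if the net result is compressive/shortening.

Internal axial forces (sectioning from the free end, tension +): N_BC = 29.8 kN, N_AB = 43.3 kN.
A_BC = 2990 mm².
δ_AB = 43300·642/(539·44900) = 1.149 mm
δ_BC = 29800·580/(2990·2880) = 2.007 mm
δ = Σδ_i = 3.156 mm.

3.16 mm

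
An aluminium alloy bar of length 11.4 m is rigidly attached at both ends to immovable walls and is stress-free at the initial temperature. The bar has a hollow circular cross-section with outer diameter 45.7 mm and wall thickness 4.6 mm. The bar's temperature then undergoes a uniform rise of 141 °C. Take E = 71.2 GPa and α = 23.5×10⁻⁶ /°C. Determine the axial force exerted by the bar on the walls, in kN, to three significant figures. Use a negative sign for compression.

-140 kN

Free thermal expansion αLΔT = 23.5e-6 · 11400 · 141 = 37.77 mm.
The walls impose strain ε = −(37.77)/11400 = -3.3135e-03; σ = Eε = 71200 · -3.3135e-03 = -235.9 MPa.
Wall reaction R = σ·A = -235.9·593.9 = -140100 N = -140.1 kN.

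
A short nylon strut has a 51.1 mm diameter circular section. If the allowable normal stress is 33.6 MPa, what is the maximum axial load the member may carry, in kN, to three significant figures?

A = 2051 mm².
P_max = σ_allow · A = 33.6 · 2051 = 68910 N = 68.91 kN.

68.9 kN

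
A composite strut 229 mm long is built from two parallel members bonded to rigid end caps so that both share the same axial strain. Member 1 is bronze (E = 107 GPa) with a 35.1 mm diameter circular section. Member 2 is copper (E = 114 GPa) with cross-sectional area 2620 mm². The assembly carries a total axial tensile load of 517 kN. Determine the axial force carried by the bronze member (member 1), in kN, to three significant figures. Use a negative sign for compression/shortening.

A_1 = 967.6 mm².
Equal strain + equilibrium ⇒ each member carries load in proportion to AE: A₁E₁ = 103500000 N, A₂E₂ = 298700000 N, ΣAE = 402200000 N.
F₁ = P·A₁E₁/ΣAE = 517000·103500000/402200000 = 133100 N.

133 kN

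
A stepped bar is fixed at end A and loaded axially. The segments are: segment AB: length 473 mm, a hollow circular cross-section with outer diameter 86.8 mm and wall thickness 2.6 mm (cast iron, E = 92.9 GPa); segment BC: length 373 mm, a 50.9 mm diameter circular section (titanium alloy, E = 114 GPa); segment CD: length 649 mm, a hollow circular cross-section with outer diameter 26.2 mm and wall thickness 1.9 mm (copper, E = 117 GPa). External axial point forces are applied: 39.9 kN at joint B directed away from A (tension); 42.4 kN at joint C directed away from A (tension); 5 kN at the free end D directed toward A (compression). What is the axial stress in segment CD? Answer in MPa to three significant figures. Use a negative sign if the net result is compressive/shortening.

-34.5 MPa

Internal axial forces (sectioning from the free end, tension +): N_CD = -5 kN, N_BC = 37.4 kN, N_AB = 77.3 kN.
A_CD = 145 mm².
σ_CD = N_CD/A_CD = -5000/145 = -34.47 MPa.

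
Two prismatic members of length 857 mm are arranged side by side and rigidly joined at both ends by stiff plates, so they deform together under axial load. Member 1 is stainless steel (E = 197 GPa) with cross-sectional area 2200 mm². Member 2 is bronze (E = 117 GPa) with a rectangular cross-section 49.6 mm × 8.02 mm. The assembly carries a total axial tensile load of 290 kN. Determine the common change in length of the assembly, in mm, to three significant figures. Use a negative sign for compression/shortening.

A_2 = 397.8 mm².
Equal strain + equilibrium ⇒ each member carries load in proportion to AE: A₁E₁ = 433400000 N, A₂E₂ = 46540000 N, ΣAE = 479900000 N.
δ = PL/ΣAE = 290000·857/479900000 = 0.5178 mm.

0.518 mm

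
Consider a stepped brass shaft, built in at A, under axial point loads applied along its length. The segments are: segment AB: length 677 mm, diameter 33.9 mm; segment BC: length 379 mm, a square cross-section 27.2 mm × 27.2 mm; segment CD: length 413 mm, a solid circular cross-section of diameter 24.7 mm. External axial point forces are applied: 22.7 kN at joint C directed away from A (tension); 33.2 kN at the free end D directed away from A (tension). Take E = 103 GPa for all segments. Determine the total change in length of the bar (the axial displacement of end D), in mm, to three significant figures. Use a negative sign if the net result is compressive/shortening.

0.963 mm

Internal axial forces (sectioning from the free end, tension +): N_CD = 33.2 kN, N_BC = 55.9 kN, N_AB = 55.9 kN.
A_AB = 902.6 mm².
A_BC = 739.8 mm².
A_CD = 479.2 mm².
δ_AB = 55900·677/(902.6·103000) = 0.4071 mm
δ_BC = 55900·379/(739.8·103000) = 0.278 mm
δ_CD = 33200·413/(479.2·103000) = 0.2778 mm
δ = Σδ_i = 0.9629 mm.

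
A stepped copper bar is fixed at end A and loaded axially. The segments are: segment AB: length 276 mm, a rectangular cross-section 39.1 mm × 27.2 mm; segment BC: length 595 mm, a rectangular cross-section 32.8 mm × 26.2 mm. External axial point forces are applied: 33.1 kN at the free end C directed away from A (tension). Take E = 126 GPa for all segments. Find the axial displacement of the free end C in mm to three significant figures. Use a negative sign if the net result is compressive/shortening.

0.250 mm

Internal axial forces (sectioning from the free end, tension +): N_BC = 33.1 kN, N_AB = 33.1 kN.
A_AB = 1064 mm².
A_BC = 859.4 mm².
δ_AB = 33100·276/(1064·126000) = 0.06817 mm
δ_BC = 33100·595/(859.4·126000) = 0.1819 mm
δ = Σδ_i = 0.2501 mm.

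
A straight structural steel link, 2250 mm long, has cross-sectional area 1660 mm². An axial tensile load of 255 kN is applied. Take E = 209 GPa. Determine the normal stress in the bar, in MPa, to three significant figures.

154 MPa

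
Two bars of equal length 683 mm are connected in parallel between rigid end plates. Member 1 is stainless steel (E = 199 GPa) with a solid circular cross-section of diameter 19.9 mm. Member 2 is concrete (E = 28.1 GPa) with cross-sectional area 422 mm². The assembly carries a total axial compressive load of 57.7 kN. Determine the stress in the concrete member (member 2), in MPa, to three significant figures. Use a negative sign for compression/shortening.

-22.0 MPa

A_1 = 311 mm².
Equal strain + equilibrium ⇒ each member carries load in proportion to AE: A₁E₁ = 61890000 N, A₂E₂ = 11860000 N, ΣAE = 73750000 N.
σ₂ = P·E₂/ΣAE = -57700·28100/73750000 = -21.98 MPa.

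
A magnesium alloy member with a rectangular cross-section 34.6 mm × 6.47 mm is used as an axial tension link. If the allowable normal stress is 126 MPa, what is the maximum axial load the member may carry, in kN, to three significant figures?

28.2 kN

A = 223.9 mm².
P_max = σ_allow · A = 126 · 223.9 = 28210 N = 28.21 kN.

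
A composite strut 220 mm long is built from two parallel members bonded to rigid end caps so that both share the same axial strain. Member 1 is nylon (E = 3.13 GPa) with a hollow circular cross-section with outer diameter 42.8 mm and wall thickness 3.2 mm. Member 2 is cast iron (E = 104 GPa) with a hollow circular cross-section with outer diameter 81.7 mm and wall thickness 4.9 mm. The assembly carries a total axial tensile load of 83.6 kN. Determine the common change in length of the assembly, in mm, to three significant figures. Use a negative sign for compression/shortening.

A_1 = 398.1 mm².
A_2 = 1182 mm².
Equal strain + equilibrium ⇒ each member carries load in proportion to AE: A₁E₁ = 1246000 N, A₂E₂ = 123000000 N, ΣAE = 124200000 N.
δ = PL/ΣAE = 83600·220/124200000 = 0.1481 mm.

0.148 mm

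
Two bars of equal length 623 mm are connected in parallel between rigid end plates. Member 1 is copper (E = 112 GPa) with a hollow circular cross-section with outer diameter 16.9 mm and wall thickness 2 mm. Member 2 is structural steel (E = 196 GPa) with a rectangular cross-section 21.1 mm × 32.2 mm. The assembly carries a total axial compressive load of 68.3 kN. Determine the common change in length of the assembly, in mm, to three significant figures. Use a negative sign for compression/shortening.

-0.296 mm

A_1 = 93.62 mm².
A_2 = 679.4 mm².
Equal strain + equilibrium ⇒ each member carries load in proportion to AE: A₁E₁ = 10490000 N, A₂E₂ = 133200000 N, ΣAE = 143700000 N.
δ = PL/ΣAE = -68300·623/143700000 = -0.2962 mm.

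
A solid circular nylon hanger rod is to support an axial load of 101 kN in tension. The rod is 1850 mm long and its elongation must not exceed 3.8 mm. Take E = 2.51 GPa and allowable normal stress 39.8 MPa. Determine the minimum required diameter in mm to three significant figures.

158 mm

Required area A ≥ P/σ_allow = 101000/39.8 = 2538 mm².
For a solid circular section, d ≥ √(4A/π) = 56.84 mm.
Elongation limit: A ≥ PL/(Eδ_allow) = 101000·1850/(2510·3.8) = 19590 mm² ⇒ d ≥ 157.9 mm.
The elongation limit governs.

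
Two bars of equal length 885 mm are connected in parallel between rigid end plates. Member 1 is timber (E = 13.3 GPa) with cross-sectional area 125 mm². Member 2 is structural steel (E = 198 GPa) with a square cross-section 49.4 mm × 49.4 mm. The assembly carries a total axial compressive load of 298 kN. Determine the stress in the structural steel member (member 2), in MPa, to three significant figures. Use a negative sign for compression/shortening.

-122 MPa

A_2 = 2440 mm².
Equal strain + equilibrium ⇒ each member carries load in proportion to AE: A₁E₁ = 1662000 N, A₂E₂ = 483200000 N, ΣAE = 484900000 N.
σ₂ = P·E₂/ΣAE = -298000·198000/484900000 = -121.7 MPa.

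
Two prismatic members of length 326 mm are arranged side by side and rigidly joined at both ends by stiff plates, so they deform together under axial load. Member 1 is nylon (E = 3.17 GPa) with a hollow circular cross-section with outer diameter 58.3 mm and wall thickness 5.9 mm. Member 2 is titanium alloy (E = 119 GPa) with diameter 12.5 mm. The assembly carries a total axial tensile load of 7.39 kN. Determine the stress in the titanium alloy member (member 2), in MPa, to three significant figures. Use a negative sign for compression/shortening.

A_1 = 971.3 mm².
A_2 = 122.7 mm².
Equal strain + equilibrium ⇒ each member carries load in proportion to AE: A₁E₁ = 3079000 N, A₂E₂ = 14600000 N, ΣAE = 17680000 N.
σ₂ = P·E₂/ΣAE = 7390·119000/17680000 = 49.73 MPa.

49.7 MPa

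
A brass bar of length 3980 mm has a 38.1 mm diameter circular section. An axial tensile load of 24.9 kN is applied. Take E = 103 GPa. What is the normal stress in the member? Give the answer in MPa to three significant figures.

21.8 MPa

A = 1140 mm².
σ = N/A = 24900/1140 = 21.84 MPa.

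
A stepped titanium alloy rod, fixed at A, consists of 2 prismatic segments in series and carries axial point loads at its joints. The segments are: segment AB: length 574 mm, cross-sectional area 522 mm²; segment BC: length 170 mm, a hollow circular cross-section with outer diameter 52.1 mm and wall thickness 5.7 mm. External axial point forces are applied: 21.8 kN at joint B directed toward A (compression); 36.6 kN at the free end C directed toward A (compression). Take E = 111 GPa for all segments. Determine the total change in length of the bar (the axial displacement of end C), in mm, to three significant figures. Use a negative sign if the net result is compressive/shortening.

-0.646 mm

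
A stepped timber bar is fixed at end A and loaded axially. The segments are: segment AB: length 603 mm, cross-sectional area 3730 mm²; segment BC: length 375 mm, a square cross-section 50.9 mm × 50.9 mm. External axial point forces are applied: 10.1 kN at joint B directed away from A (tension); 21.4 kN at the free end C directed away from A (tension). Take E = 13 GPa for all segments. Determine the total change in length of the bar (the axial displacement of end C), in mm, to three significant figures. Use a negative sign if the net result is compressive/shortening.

Internal axial forces (sectioning from the free end, tension +): N_BC = 21.4 kN, N_AB = 31.5 kN.
A_BC = 2591 mm².
δ_AB = 31500·603/(3730·13000) = 0.3917 mm
δ_BC = 21400·375/(2591·13000) = 0.2383 mm
δ = Σδ_i = 0.63 mm.

0.630 mm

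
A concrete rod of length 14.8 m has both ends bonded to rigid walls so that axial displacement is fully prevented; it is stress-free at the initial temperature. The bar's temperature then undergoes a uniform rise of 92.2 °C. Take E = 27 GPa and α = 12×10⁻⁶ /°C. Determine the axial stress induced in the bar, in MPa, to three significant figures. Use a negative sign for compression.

-29.9 MPa

Free thermal expansion αLΔT = 12e-6 · 14800 · 92.2 = 16.37 mm.
The walls impose strain ε = −(16.37)/14800 = -1.1064e-03; σ = Eε = 27000 · -1.1064e-03 = -29.87 MPa.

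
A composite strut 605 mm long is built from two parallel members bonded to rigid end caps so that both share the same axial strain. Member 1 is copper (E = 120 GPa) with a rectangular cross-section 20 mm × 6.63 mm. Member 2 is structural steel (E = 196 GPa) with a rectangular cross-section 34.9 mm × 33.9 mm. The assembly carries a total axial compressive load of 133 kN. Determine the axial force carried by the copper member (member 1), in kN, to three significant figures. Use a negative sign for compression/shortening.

-8.54 kN

A_1 = 132.6 mm².
A_2 = 1183 mm².
Equal strain + equilibrium ⇒ each member carries load in proportion to AE: A₁E₁ = 15910000 N, A₂E₂ = 231900000 N, ΣAE = 247800000 N.
F₁ = P·A₁E₁/ΣAE = -133000·15910000/247800000 = -8540 N.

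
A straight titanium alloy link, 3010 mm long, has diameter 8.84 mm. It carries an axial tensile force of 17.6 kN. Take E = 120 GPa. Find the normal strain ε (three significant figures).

A = 61.38 mm².
σ = N/A = 286.8 MPa; ε = σ/E = 286.8/120000 = 2.390e-03.

0.00239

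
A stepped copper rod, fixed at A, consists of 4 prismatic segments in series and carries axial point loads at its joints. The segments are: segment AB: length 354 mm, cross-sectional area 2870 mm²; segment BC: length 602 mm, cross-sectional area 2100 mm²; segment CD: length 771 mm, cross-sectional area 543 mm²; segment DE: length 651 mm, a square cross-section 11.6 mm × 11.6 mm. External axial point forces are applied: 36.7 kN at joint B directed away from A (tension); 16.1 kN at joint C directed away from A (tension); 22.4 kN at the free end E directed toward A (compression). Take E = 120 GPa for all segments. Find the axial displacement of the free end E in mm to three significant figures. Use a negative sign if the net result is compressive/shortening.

-1.15 mm

Internal axial forces (sectioning from the free end, tension +): N_DE = -22.4 kN, N_CD = -22.4 kN, N_BC = -6.3 kN, N_AB = 30.4 kN.
A_DE = 134.6 mm².
δ_AB = 30400·354/(2870·120000) = 0.03125 mm
δ_BC = -6300·602/(2100·120000) = -0.01505 mm
δ_CD = -22400·771/(543·120000) = -0.265 mm
δ_DE = -22400·651/(134.6·120000) = -0.9031 mm
δ = Σδ_i = -1.152 mm.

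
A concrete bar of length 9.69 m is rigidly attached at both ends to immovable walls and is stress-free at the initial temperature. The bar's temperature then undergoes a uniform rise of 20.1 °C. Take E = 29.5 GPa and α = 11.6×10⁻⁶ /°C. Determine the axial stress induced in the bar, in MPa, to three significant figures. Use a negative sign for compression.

-6.88 MPa

Free thermal expansion αLΔT = 11.6e-6 · 9690 · 20.1 = 2.259 mm.
The walls impose strain ε = −(2.259)/9690 = -2.3316e-04; σ = Eε = 29500 · -2.3316e-04 = -6.878 MPa.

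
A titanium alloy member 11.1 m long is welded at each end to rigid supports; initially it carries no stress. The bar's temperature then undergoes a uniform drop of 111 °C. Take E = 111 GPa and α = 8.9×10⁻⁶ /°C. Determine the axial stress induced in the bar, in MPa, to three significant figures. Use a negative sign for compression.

110 MPa

Free thermal expansion αLΔT = 8.9e-6 · 11100 · -111 = -10.97 mm.
The walls impose strain ε = −(-10.97)/11100 = 9.8790e-04; σ = Eε = 111000 · 9.8790e-04 = 109.7 MPa.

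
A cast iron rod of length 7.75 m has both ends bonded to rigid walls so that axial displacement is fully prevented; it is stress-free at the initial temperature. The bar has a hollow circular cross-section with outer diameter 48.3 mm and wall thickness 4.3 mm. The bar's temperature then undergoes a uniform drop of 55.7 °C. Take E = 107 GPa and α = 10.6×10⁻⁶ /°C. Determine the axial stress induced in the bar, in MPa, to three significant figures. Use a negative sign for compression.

Free thermal expansion αLΔT = 10.6e-6 · 7750 · -55.7 = -4.576 mm.
The walls impose strain ε = −(-4.576)/7750 = 5.9042e-04; σ = Eε = 107000 · 5.9042e-04 = 63.17 MPa.

63.2 MPa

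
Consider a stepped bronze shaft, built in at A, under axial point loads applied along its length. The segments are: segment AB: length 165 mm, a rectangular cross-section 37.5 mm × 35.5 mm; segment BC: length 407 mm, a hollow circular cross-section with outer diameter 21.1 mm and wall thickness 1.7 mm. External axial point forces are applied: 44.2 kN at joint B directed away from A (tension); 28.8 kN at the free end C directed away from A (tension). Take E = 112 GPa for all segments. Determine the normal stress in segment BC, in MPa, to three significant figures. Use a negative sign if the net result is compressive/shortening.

Internal axial forces (sectioning from the free end, tension +): N_BC = 28.8 kN, N_AB = 73 kN.
A_BC = 103.6 mm².
σ_BC = N_BC/A_BC = 28800/103.6 = 278 MPa.

278 MPa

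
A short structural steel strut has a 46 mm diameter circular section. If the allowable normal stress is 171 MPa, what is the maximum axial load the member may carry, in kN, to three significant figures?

A = 1662 mm².
P_max = σ_allow · A = 171 · 1662 = 284200 N = 284.2 kN.

284 kN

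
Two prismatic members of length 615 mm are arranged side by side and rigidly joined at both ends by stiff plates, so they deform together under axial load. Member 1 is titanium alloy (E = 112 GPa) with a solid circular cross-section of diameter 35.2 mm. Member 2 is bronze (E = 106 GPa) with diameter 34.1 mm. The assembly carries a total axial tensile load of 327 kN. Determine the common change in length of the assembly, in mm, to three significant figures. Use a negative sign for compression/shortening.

0.977 mm

A_1 = 973.1 mm².
A_2 = 913.3 mm².
Equal strain + equilibrium ⇒ each member carries load in proportion to AE: A₁E₁ = 109000000 N, A₂E₂ = 96810000 N, ΣAE = 205800000 N.
δ = PL/ΣAE = 327000·615/205800000 = 0.9772 mm.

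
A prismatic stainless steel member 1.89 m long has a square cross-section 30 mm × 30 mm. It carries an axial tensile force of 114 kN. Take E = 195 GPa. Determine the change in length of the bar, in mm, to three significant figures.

1.23 mm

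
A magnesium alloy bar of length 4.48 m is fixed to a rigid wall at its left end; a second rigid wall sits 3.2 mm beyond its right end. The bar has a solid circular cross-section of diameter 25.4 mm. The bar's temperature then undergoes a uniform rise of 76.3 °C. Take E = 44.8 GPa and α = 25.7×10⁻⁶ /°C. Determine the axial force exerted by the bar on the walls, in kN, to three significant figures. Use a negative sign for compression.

-28.3 kN

Free thermal expansion αLΔT = 25.7e-6 · 4480 · 76.3 = 8.785 mm.
The walls engage after the gap closes; constrained expansion = 8.785 − 3.2 = 5.585 mm.
The walls impose strain ε = −(5.585)/4480 = -1.2466e-03; σ = Eε = 44800 · -1.2466e-03 = -55.85 MPa.
Wall reaction R = σ·A = -55.85·506.7 = -28300 N = -28.3 kN.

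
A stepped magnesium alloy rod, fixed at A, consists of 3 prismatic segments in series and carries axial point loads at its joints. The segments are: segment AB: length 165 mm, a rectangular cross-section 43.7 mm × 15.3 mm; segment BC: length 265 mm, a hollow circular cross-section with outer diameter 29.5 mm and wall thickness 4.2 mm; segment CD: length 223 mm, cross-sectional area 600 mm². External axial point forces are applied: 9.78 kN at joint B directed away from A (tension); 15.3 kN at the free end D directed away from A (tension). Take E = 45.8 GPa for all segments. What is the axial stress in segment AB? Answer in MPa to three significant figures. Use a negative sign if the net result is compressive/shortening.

Internal axial forces (sectioning from the free end, tension +): N_CD = 15.3 kN, N_BC = 15.3 kN, N_AB = 25.08 kN.
A_AB = 668.6 mm².
σ_AB = N_AB/A_AB = 25080/668.6 = 37.51 MPa.

37.5 MPa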